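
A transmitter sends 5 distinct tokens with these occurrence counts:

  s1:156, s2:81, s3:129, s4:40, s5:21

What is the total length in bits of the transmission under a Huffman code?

Greedily combine the two least-frequent nodes:
merge s5(21) and s4(40): 61
merge 61 and s2(81): 142
merge s3(129) and 142: 271
merge s1(156) and 271: 427
Each symbol's bit-cost is frequency × depth; summing gives 901 bits (equivalently 61 + 142 + 271 + 427).

901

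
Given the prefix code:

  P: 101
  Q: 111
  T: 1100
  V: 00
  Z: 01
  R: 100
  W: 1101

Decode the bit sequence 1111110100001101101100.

Read left to right; each codeword is recognised as soon as it completes (prefix code):
  111→Q | 111→Q | 01→Z | 00→V | 00→V | 1101→W | 101→P | 100→R
Decoded message: QQZVVWPR

QQZVVWPR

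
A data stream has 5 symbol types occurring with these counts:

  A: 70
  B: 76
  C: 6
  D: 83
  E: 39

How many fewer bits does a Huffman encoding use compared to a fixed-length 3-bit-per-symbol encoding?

Fixed-length: 3 bits × 274 symbols = 822 bits.
Huffman merges:
C(6) + E(39) → 45
45 + A(70) → 115
B(76) + D(83) → 159
115 + 159 → 274
Huffman total = 45 + 115 + 159 + 274 = 593 bits.
Saving = 822 − 593 = 229 bits.

229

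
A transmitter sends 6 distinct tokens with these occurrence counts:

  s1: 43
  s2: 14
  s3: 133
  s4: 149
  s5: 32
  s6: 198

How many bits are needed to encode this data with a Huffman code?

Greedily combine the two least-frequent nodes:
combine s2(14), s5(32) → 46
combine s1(43), 46 → 89
combine 89, s3(133) → 222
combine s4(149), s6(198) → 347
combine 222, 347 → 569
The encoded length is the sum of every internal node's weight: 46 + 89 + 222 + 347 + 569 = 1273 bits.

1273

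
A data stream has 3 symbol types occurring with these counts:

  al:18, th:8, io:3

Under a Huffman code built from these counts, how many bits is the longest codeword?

Merge the two lowest-weight nodes at each step:
combine io(3), th(8) → 11
combine 11, al(18) → 29
The rarest symbols sit at the bottom; the longest codeword is 2 bits.

2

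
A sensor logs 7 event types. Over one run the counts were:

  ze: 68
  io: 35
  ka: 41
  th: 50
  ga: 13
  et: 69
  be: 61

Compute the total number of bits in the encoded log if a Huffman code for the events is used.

922

Build the Huffman tree bottom-up:
combine ga(13), io(35) → 48
combine ka(41), 48 → 89
combine th(50), be(61) → 111
combine ze(68), et(69) → 137
combine 89, 111 → 200
combine 137, 200 → 337
Each symbol's bit-cost is frequency × depth; summing gives 922 bits (equivalently 48 + 89 + 111 + 137 + 200 + 337).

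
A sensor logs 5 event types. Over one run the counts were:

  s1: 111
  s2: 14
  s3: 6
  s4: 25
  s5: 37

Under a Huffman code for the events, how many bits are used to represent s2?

4

Huffman merges, smallest pair first:
s3(6) + s2(14) → 20
20 + s4(25) → 45
s5(37) + 45 → 82
82 + s1(111) → 193
s2 sits 4 levels below the root, so its codeword is 4 bits.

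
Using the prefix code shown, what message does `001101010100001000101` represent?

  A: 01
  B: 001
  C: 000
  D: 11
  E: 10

BEEEECEBA

Read left to right; each codeword is recognised as soon as it completes (prefix code):
  001→B | 10→E | 10→E | 10→E | 10→E | 000→C | 10→E | 001→B | 01→A
Decoded message: BEEEECEBA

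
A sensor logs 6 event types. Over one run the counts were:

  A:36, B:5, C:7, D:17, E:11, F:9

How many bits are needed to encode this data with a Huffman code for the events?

195

Greedily combine the two least-frequent nodes:
B(5) + C(7) → 12
F(9) + E(11) → 20
12 + D(17) → 29
20 + 29 → 49
A(36) + 49 → 85
Total encoded bits = sum of merged weights = 12 + 20 + 29 + 49 + 85 = 195.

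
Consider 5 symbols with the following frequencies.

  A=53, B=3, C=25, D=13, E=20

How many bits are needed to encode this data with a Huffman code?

Build the Huffman tree bottom-up:
combine B(3), D(13) → 16
combine 16, E(20) → 36
combine C(25), 36 → 61
combine A(53), 61 → 114
The encoded length is the sum of every internal node's weight: 16 + 36 + 61 + 114 = 227 bits.

227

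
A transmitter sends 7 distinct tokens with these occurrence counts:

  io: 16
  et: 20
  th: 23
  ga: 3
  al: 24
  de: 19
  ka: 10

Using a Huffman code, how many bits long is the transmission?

311

Build the Huffman tree bottom-up:
ga(3) + ka(10) → 13
13 + io(16) → 29
de(19) + et(20) → 39
th(23) + al(24) → 47
29 + 39 → 68
47 + 68 → 115
Total encoded bits = sum of merged weights = 13 + 29 + 39 + 47 + 68 + 115 = 311.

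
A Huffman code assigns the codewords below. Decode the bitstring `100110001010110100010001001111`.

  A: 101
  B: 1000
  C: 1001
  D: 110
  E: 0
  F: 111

Read left to right; each codeword is recognised as soon as it completes (prefix code):
  1001→C | 1000→B | 101→A | 0→E | 110→D | 1000→B | 1000→B | 1001→C | 111→F
Decoded message: CBAEDBBCF

CBAEDBBCF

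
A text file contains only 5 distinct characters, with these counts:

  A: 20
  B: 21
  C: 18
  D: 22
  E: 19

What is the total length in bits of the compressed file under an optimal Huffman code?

Merge the two smallest weights repeatedly:
merge C(18) and E(19): 37
merge A(20) and B(21): 41
merge D(22) and 37: 59
merge 41 and 59: 100
The encoded length is the sum of every internal node's weight: 37 + 41 + 59 + 100 = 237 bits.

237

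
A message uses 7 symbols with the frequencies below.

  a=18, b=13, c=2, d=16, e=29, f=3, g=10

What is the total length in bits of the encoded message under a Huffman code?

230

Greedily combine the two least-frequent nodes:
c(2) + f(3) → 5
5 + g(10) → 15
b(13) + 15 → 28
d(16) + a(18) → 34
28 + e(29) → 57
34 + 57 → 91
Each symbol's bit-cost is frequency × depth; summing gives 230 bits (equivalently 5 + 15 + 28 + 34 + 57 + 91).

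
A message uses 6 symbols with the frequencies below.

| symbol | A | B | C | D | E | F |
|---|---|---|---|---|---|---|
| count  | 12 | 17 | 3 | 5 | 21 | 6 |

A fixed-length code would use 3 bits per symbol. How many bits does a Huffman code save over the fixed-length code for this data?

Fixed-length: 3 bits × 64 symbols = 192 bits.
Huffman merges:
merge C(3) and D(5): 8
merge F(6) and 8: 14
merge A(12) and 14: 26
merge B(17) and E(21): 38
merge 26 and 38: 64
Huffman total = 8 + 14 + 26 + 38 + 64 = 150 bits.
Saving = 192 − 150 = 42 bits.

42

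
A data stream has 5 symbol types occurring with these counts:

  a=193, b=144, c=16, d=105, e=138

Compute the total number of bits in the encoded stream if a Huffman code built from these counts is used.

1313

Merge the two smallest weights repeatedly:
combine c(16), d(105) → 121
combine 121, e(138) → 259
combine b(144), a(193) → 337
combine 259, 337 → 596
The encoded length is the sum of every internal node's weight: 121 + 259 + 337 + 596 = 1313 bits.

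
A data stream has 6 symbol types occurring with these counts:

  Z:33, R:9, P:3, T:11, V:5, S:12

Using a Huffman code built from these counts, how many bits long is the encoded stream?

Merge the two smallest weights repeatedly:
P(3) + V(5) → 8
8 + R(9) → 17
T(11) + S(12) → 23
17 + 23 → 40
Z(33) + 40 → 73
Each symbol's bit-cost is frequency × depth; summing gives 161 bits (equivalently 8 + 17 + 23 + 40 + 73).

161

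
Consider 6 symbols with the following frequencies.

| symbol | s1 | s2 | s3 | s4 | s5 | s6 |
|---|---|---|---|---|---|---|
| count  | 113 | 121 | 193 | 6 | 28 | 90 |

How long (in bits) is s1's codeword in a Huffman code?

2

Huffman merges, smallest pair first:
merge s4(6) and s5(28): 34
merge 34 and s6(90): 124
merge s1(113) and s2(121): 234
merge 124 and s3(193): 317
merge 234 and 317: 551
s1 sits 2 levels below the root, so its codeword is 2 bits.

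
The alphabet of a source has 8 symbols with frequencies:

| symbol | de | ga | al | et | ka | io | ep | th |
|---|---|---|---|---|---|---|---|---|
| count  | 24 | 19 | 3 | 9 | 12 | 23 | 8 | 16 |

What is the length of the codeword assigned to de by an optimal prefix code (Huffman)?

Huffman merges, smallest pair first:
merge al(3) and ep(8): 11
merge et(9) and 11: 20
merge ka(12) and th(16): 28
merge ga(19) and 20: 39
merge io(23) and de(24): 47
merge 28 and 39: 67
merge 47 and 67: 114
de's leaf is at depth 2, giving a 2-bit codeword.

2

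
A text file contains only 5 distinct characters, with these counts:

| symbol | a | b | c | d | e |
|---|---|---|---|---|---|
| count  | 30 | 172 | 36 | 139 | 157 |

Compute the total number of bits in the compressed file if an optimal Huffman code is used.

1134

Merge the two smallest weights repeatedly:
combine a(30), c(36) → 66
combine 66, d(139) → 205
combine e(157), b(172) → 329
combine 205, 329 → 534
Total encoded bits = sum of merged weights = 66 + 205 + 329 + 534 = 1134.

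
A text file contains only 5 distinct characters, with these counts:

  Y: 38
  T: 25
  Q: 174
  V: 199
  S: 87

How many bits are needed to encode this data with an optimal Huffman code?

Merge the two smallest weights repeatedly:
combine T(25), Y(38) → 63
combine 63, S(87) → 150
combine 150, Q(174) → 324
combine V(199), 324 → 523
Each symbol's bit-cost is frequency × depth; summing gives 1060 bits (equivalently 63 + 150 + 324 + 523).

1060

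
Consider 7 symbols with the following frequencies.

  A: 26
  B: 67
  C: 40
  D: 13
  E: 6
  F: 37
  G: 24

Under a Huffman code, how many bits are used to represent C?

2

Build the tree from the bottom:
merge E(6) and D(13): 19
merge 19 and G(24): 43
merge A(26) and F(37): 63
merge C(40) and 43: 83
merge 63 and B(67): 130
merge 83 and 130: 213
The subtree containing C is merged 2 times, so code length = 2.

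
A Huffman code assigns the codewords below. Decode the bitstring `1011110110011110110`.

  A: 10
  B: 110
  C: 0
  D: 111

ADABCDAB

Read left to right; each codeword is recognised as soon as it completes (prefix code):
  10→A | 111→D | 10→A | 110→B | 0→C | 111→D | 10→A | 110→B
Decoded message: ADABCDAB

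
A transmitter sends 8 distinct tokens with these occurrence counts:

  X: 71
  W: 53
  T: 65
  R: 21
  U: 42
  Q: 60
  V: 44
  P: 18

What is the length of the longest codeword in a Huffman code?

Merge the two lowest-weight nodes at each step:
P(18) + R(21) → 39
39 + U(42) → 81
V(44) + W(53) → 97
Q(60) + T(65) → 125
X(71) + 81 → 152
97 + 125 → 222
152 + 222 → 374
Maximum depth reached is 4.

4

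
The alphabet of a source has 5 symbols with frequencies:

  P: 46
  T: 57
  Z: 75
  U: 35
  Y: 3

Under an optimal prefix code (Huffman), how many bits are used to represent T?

2

Build the tree from the bottom:
combine Y(3), U(35) → 38
combine 38, P(46) → 84
combine T(57), Z(75) → 132
combine 84, 132 → 216
T sits 2 levels below the root, so its codeword is 2 bits.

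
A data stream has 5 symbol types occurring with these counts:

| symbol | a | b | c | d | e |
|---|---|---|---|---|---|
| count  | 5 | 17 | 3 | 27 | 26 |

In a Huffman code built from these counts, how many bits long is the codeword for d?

1

Huffman merges, smallest pair first:
c(3) + a(5) → 8
8 + b(17) → 25
25 + e(26) → 51
d(27) + 51 → 78
d is a child of the root — depth 1, so its codeword is a single bit.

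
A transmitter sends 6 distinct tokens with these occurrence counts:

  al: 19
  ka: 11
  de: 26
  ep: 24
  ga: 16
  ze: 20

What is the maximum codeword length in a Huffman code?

Merge the two lowest-weight nodes at each step:
merge ka(11) and ga(16): 27
merge al(19) and ze(20): 39
merge ep(24) and de(26): 50
merge 27 and 39: 66
merge 50 and 66: 116
Maximum depth reached is 3.

3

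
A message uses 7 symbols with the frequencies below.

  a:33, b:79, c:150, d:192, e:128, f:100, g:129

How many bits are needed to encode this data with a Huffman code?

Merge the two smallest weights repeatedly:
a(33) + b(79) → 112
f(100) + 112 → 212
e(128) + g(129) → 257
c(150) + d(192) → 342
212 + 257 → 469
342 + 469 → 811
Each symbol's bit-cost is frequency × depth; summing gives 2203 bits (equivalently 112 + 212 + 257 + 342 + 469 + 811).

2203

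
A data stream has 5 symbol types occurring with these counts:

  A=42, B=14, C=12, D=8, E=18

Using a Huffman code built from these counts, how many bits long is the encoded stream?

Merge the two smallest weights repeatedly:
combine D(8), C(12) → 20
combine B(14), E(18) → 32
combine 20, 32 → 52
combine A(42), 52 → 94
Each symbol's bit-cost is frequency × depth; summing gives 198 bits (equivalently 20 + 32 + 52 + 94).

198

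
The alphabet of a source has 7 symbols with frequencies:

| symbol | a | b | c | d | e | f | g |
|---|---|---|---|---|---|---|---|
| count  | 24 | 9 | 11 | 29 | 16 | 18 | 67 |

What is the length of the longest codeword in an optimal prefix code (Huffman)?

4

Merge the two lowest-weight nodes at each step:
b(9) + c(11) → 20
e(16) + f(18) → 34
20 + a(24) → 44
d(29) + 34 → 63
44 + 63 → 107
g(67) + 107 → 174
Maximum depth reached is 4.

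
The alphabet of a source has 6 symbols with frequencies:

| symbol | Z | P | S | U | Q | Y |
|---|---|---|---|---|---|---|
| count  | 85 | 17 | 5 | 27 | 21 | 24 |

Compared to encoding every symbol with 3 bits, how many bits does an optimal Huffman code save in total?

148

Fixed-length: 3 bits × 179 symbols = 537 bits.
Huffman merges:
merge S(5) and P(17): 22
merge Q(21) and 22: 43
merge Y(24) and U(27): 51
merge 43 and 51: 94
merge Z(85) and 94: 179
Huffman total = 22 + 43 + 51 + 94 + 179 = 389 bits.
Saving = 537 − 389 = 148 bits.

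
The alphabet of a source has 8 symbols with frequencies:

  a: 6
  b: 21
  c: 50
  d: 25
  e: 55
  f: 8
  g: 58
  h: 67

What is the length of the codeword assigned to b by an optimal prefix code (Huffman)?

4

Build the tree from the bottom:
a(6) + f(8) → 14
14 + b(21) → 35
d(25) + 35 → 60
c(50) + e(55) → 105
g(58) + 60 → 118
h(67) + 105 → 172
118 + 172 → 290
The subtree containing b is merged 4 times, so code length = 4.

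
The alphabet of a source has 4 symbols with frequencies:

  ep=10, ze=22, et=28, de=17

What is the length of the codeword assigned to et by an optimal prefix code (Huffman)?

1

Build the tree from the bottom:
combine ep(10), de(17) → 27
combine ze(22), 27 → 49
combine et(28), 49 → 77
et is a child of the root — depth 1, so its codeword is a single bit.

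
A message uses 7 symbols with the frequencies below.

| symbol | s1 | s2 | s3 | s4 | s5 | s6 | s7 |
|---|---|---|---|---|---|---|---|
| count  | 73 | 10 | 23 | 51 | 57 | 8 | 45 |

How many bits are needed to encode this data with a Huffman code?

679

Build the Huffman tree bottom-up:
s6(8) + s2(10) → 18
18 + s3(23) → 41
41 + s7(45) → 86
s4(51) + s5(57) → 108
s1(73) + 86 → 159
108 + 159 → 267
Total encoded bits = sum of merged weights = 18 + 41 + 86 + 108 + 159 + 267 = 679.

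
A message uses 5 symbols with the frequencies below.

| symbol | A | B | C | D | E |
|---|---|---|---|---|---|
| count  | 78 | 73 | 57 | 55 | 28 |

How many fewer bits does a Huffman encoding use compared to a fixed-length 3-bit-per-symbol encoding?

208

Fixed-length: 3 bits × 291 symbols = 873 bits.
Huffman merges:
combine E(28), D(55) → 83
combine C(57), B(73) → 130
combine A(78), 83 → 161
combine 130, 161 → 291
Huffman total = 83 + 130 + 161 + 291 = 665 bits.
Saving = 873 − 665 = 208 bits.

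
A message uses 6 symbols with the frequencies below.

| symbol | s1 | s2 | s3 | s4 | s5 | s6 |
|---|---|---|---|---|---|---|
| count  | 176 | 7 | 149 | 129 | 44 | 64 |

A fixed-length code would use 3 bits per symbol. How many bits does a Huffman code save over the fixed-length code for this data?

403

Fixed-length: 3 bits × 569 symbols = 1707 bits.
Huffman merges:
combine s2(7), s5(44) → 51
combine 51, s6(64) → 115
combine 115, s4(129) → 244
combine s3(149), s1(176) → 325
combine 244, 325 → 569
Huffman total = 51 + 115 + 244 + 325 + 569 = 1304 bits.
Saving = 1707 − 1304 = 403 bits.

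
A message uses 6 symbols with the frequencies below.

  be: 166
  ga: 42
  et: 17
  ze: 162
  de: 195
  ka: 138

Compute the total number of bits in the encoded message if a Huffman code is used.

1696

Build the Huffman tree bottom-up:
merge et(17) and ga(42): 59
merge 59 and ka(138): 197
merge ze(162) and be(166): 328
merge de(195) and 197: 392
merge 328 and 392: 720
Total encoded bits = sum of merged weights = 59 + 197 + 328 + 392 + 720 = 1696.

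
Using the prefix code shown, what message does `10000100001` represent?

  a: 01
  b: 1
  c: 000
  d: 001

bcaca

Read left to right; each codeword is recognised as soon as it completes (prefix code):
  1→b | 000→c | 01→a | 000→c | 01→a
Decoded message: bcaca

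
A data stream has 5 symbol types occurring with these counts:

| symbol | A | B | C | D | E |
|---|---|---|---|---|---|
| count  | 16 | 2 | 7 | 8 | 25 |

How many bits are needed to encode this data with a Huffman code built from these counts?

117

Greedily combine the two least-frequent nodes:
merge B(2) and C(7): 9
merge D(8) and 9: 17
merge A(16) and 17: 33
merge E(25) and 33: 58
Total encoded bits = sum of merged weights = 9 + 17 + 33 + 58 = 117.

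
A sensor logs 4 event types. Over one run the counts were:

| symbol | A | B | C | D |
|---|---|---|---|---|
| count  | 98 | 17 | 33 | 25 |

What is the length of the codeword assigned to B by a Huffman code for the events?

Repeatedly merge the two smallest:
B(17) + D(25) → 42
C(33) + 42 → 75
75 + A(98) → 173
B sits 3 levels below the root, so its codeword is 3 bits.

3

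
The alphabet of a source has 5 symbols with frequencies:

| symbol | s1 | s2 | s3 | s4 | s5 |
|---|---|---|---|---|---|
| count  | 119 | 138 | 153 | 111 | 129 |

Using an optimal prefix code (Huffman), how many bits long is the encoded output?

Greedily combine the two least-frequent nodes:
combine s4(111), s1(119) → 230
combine s5(129), s2(138) → 267
combine s3(153), 230 → 383
combine 267, 383 → 650
Each symbol's bit-cost is frequency × depth; summing gives 1530 bits (equivalently 230 + 267 + 383 + 650).

1530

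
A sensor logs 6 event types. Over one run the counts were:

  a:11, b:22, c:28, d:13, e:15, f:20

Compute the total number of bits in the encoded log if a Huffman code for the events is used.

Merge the two smallest weights repeatedly:
combine a(11), d(13) → 24
combine e(15), f(20) → 35
combine b(22), 24 → 46
combine c(28), 35 → 63
combine 46, 63 → 109
Total encoded bits = sum of merged weights = 24 + 35 + 46 + 63 + 109 = 277.

277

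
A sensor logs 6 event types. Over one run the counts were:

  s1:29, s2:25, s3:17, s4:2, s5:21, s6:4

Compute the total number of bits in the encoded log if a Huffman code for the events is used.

225

Greedily combine the two least-frequent nodes:
combine s4(2), s6(4) → 6
combine 6, s3(17) → 23
combine s5(21), 23 → 44
combine s2(25), s1(29) → 54
combine 44, 54 → 98
Each symbol's bit-cost is frequency × depth; summing gives 225 bits (equivalently 6 + 23 + 44 + 54 + 98).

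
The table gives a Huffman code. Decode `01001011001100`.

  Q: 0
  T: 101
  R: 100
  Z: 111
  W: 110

Read left to right; each codeword is recognised as soon as it completes (prefix code):
  0→Q | 100→R | 101→T | 100→R | 110→W | 0→Q
Decoded message: QRTRWQ

QRTRWQ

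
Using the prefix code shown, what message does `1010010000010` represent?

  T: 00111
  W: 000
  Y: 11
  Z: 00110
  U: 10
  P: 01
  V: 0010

UUPWV

Read left to right; each codeword is recognised as soon as it completes (prefix code):
  10→U | 10→U | 01→P | 000→W | 0010→V
Decoded message: UUPWV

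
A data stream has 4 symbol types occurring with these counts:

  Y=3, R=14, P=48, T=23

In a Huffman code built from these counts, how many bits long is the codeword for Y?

3

Huffman merges, smallest pair first:
combine Y(3), R(14) → 17
combine 17, T(23) → 40
combine 40, P(48) → 88
Y's leaf is at depth 3, giving a 3-bit codeword.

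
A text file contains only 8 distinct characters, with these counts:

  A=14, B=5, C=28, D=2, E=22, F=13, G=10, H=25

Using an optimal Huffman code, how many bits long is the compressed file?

328

Merge the two smallest weights repeatedly:
D(2) + B(5) → 7
7 + G(10) → 17
F(13) + A(14) → 27
17 + E(22) → 39
H(25) + 27 → 52
C(28) + 39 → 67
52 + 67 → 119
Total encoded bits = sum of merged weights = 7 + 17 + 27 + 39 + 52 + 67 + 119 = 328.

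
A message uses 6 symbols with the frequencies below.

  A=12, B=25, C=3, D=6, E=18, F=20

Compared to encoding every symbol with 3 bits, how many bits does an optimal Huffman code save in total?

54

Fixed-length: 3 bits × 84 symbols = 252 bits.
Huffman merges:
C(3) + D(6) → 9
9 + A(12) → 21
E(18) + F(20) → 38
21 + B(25) → 46
38 + 46 → 84
Huffman total = 9 + 21 + 38 + 46 + 84 = 198 bits.
Saving = 252 − 198 = 54 bits.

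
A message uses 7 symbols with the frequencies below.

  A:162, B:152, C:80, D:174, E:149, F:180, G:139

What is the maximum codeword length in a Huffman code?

Merge the two lowest-weight nodes at each step:
C(80) + G(139) → 219
E(149) + B(152) → 301
A(162) + D(174) → 336
F(180) + 219 → 399
301 + 336 → 637
399 + 637 → 1036
The first pair merged (C, G) ends up deepest, at depth 3.

3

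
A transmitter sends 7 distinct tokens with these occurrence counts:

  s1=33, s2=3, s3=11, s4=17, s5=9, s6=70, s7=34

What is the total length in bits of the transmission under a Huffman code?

Build the Huffman tree bottom-up:
s2(3) + s5(9) → 12
s3(11) + 12 → 23
s4(17) + 23 → 40
s1(33) + s7(34) → 67
40 + 67 → 107
s6(70) + 107 → 177
The encoded length is the sum of every internal node's weight: 12 + 23 + 40 + 67 + 107 + 177 = 426 bits.

426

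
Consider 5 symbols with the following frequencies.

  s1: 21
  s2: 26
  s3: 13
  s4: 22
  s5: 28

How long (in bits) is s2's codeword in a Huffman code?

Repeatedly merge the two smallest:
s3(13) + s1(21) → 34
s4(22) + s2(26) → 48
s5(28) + 34 → 62
48 + 62 → 110
s2's leaf is at depth 2, giving a 2-bit codeword.

2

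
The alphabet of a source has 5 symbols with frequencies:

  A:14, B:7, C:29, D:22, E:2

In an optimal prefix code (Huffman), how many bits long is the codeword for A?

Build the tree from the bottom:
merge E(2) and B(7): 9
merge 9 and A(14): 23
merge D(22) and 23: 45
merge C(29) and 45: 74
The subtree containing A is merged 3 times, so code length = 3.

3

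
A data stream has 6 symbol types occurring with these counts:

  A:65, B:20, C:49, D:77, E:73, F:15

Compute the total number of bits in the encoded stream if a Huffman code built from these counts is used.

717

Greedily combine the two least-frequent nodes:
combine F(15), B(20) → 35
combine 35, C(49) → 84
combine A(65), E(73) → 138
combine D(77), 84 → 161
combine 138, 161 → 299
The encoded length is the sum of every internal node's weight: 35 + 84 + 138 + 161 + 299 = 717 bits.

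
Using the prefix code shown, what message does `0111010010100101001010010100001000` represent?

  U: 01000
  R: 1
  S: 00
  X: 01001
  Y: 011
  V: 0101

Read left to right; each codeword is recognised as soon as it completes (prefix code):
  011→Y | 1→R | 01001→X | 01001→X | 01001→X | 01001→X | 01000→U | 01000→U
Decoded message: YRXXXXUU

YRXXXXUU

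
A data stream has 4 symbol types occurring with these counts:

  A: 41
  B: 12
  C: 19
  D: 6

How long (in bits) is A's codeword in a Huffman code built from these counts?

Repeatedly merge the two smallest:
merge D(6) and B(12): 18
merge 18 and C(19): 37
merge 37 and A(41): 78
A is a child of the root — depth 1, so its codeword is a single bit.

1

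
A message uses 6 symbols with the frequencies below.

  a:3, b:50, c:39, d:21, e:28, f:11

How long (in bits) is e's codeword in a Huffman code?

2

Huffman merges, smallest pair first:
combine a(3), f(11) → 14
combine 14, d(21) → 35
combine e(28), 35 → 63
combine c(39), b(50) → 89
combine 63, 89 → 152
e's leaf is at depth 2, giving a 2-bit codeword.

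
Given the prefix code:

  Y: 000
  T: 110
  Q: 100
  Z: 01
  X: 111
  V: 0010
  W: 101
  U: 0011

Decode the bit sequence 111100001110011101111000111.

XQUQXZXYX

Read left to right; each codeword is recognised as soon as it completes (prefix code):
  111→X | 100→Q | 0011→U | 100→Q | 111→X | 01→Z | 111→X | 000→Y | 111→X
Decoded message: XQUQXZXYX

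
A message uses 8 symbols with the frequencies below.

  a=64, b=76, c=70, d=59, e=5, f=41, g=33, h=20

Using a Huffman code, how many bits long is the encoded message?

Merge the two smallest weights repeatedly:
combine e(5), h(20) → 25
combine 25, g(33) → 58
combine f(41), 58 → 99
combine d(59), a(64) → 123
combine c(70), b(76) → 146
combine 99, 123 → 222
combine 146, 222 → 368
The encoded length is the sum of every internal node's weight: 25 + 58 + 99 + 123 + 146 + 222 + 368 = 1041 bits.

1041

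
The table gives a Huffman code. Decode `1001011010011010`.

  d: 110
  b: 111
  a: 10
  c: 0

Read left to right; each codeword is recognised as soon as it completes (prefix code):
  10→a | 0→c | 10→a | 110→d | 10→a | 0→c | 110→d | 10→a
Decoded message: acadacda

acadacda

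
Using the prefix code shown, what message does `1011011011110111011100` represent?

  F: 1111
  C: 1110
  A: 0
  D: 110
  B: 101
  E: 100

Read left to right; each codeword is recognised as soon as it completes (prefix code):
  101→B | 101→B | 101→B | 1110→C | 1110→C | 1110→C | 0→A
Decoded message: BBBCCCA

BBBCCCA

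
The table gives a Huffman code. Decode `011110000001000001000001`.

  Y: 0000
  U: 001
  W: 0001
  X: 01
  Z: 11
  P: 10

XZPYXYXYX

Read left to right; each codeword is recognised as soon as it completes (prefix code):
  01→X | 11→Z | 10→P | 0000→Y | 01→X | 0000→Y | 01→X | 0000→Y | 01→X
Decoded message: XZPYXYXYX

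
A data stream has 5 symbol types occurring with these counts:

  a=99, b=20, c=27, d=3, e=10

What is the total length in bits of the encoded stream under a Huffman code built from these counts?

Greedily combine the two least-frequent nodes:
d(3) + e(10) → 13
13 + b(20) → 33
c(27) + 33 → 60
60 + a(99) → 159
Total encoded bits = sum of merged weights = 13 + 33 + 60 + 159 = 265.

265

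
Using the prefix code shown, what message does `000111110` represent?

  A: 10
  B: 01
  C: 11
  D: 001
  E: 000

ECCA

Read left to right; each codeword is recognised as soon as it completes (prefix code):
  000→E | 11→C | 11→C | 10→A
Decoded message: ECCA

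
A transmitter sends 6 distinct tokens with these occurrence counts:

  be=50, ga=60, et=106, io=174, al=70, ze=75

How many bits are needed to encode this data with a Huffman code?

1325

Greedily combine the two least-frequent nodes:
combine be(50), ga(60) → 110
combine al(70), ze(75) → 145
combine et(106), 110 → 216
combine 145, io(174) → 319
combine 216, 319 → 535
Total encoded bits = sum of merged weights = 110 + 145 + 216 + 319 + 535 = 1325.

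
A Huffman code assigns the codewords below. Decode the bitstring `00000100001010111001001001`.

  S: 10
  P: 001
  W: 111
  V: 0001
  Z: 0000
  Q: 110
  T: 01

ZTZSSWPPP

Read left to right; each codeword is recognised as soon as it completes (prefix code):
  0000→Z | 01→T | 0000→Z | 10→S | 10→S | 111→W | 001→P | 001→P | 001→P
Decoded message: ZTZSSWPPP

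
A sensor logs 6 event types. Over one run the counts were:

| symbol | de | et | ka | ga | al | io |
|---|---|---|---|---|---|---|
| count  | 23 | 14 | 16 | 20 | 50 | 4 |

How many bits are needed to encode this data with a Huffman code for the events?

Merge the two smallest weights repeatedly:
merge io(4) and et(14): 18
merge ka(16) and 18: 34
merge ga(20) and de(23): 43
merge 34 and 43: 77
merge al(50) and 77: 127
Each symbol's bit-cost is frequency × depth; summing gives 299 bits (equivalently 18 + 34 + 43 + 77 + 127).

299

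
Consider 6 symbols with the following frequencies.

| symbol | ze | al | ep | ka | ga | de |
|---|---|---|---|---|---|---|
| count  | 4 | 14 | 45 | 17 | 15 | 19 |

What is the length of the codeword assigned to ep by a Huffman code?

1

Repeatedly merge the two smallest:
ze(4) + al(14) → 18
ga(15) + ka(17) → 32
18 + de(19) → 37
32 + 37 → 69
ep(45) + 69 → 114
ep sits one level below the root: a 1-bit codeword.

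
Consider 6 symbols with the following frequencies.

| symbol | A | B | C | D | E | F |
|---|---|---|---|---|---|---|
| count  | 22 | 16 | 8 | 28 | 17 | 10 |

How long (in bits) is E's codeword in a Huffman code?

3

Repeatedly merge the two smallest:
C(8) + F(10) → 18
B(16) + E(17) → 33
18 + A(22) → 40
D(28) + 33 → 61
40 + 61 → 101
The subtree containing E is merged 3 times, so code length = 3.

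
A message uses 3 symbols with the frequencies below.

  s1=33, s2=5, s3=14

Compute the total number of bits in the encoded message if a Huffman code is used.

Greedily combine the two least-frequent nodes:
s2(5) + s3(14) → 19
19 + s1(33) → 52
Total encoded bits = sum of merged weights = 19 + 52 = 71.

71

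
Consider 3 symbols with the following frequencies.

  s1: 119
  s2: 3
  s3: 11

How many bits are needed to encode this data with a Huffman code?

Greedily combine the two least-frequent nodes:
merge s2(3) and s3(11): 14
merge 14 and s1(119): 133
Total encoded bits = sum of merged weights = 14 + 133 = 147.

147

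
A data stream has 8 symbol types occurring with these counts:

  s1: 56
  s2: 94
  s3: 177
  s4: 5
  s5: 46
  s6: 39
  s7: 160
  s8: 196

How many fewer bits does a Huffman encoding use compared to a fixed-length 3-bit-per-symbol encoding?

Fixed-length: 3 bits × 773 symbols = 2319 bits.
Huffman merges:
merge s4(5) and s6(39): 44
merge 44 and s5(46): 90
merge s1(56) and 90: 146
merge s2(94) and 146: 240
merge s7(160) and s3(177): 337
merge s8(196) and 240: 436
merge 337 and 436: 773
Huffman total = 44 + 90 + 146 + 240 + 337 + 436 + 773 = 2066 bits.
Saving = 2319 − 2066 = 253 bits.

253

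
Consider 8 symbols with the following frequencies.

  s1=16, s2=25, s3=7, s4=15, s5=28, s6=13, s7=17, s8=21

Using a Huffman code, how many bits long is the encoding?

418

Merge the two smallest weights repeatedly:
merge s3(7) and s6(13): 20
merge s4(15) and s1(16): 31
merge s7(17) and 20: 37
merge s8(21) and s2(25): 46
merge s5(28) and 31: 59
merge 37 and 46: 83
merge 59 and 83: 142
Total encoded bits = sum of merged weights = 20 + 31 + 37 + 46 + 59 + 83 + 142 = 418.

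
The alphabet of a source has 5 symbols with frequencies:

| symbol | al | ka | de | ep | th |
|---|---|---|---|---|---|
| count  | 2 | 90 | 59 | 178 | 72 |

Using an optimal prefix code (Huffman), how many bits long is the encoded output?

Build the Huffman tree bottom-up:
combine al(2), de(59) → 61
combine 61, th(72) → 133
combine ka(90), 133 → 223
combine ep(178), 223 → 401
The encoded length is the sum of every internal node's weight: 61 + 133 + 223 + 401 = 818 bits.

818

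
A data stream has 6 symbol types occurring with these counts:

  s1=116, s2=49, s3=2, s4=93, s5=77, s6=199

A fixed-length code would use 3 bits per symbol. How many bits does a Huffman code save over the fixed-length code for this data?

Fixed-length: 3 bits × 536 symbols = 1608 bits.
Huffman merges:
merge s3(2) and s2(49): 51
merge 51 and s5(77): 128
merge s4(93) and s1(116): 209
merge 128 and s6(199): 327
merge 209 and 327: 536
Huffman total = 51 + 128 + 209 + 327 + 536 = 1251 bits.
Saving = 1608 − 1251 = 357 bits.

357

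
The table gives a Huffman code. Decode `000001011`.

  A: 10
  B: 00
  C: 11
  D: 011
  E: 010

Read left to right; each codeword is recognised as soon as it completes (prefix code):
  00→B | 00→B | 010→E | 11→C
Decoded message: BBEC

BBEC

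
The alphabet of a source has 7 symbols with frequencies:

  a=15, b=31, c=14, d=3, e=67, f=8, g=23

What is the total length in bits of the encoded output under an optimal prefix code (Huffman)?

Build the Huffman tree bottom-up:
combine d(3), f(8) → 11
combine 11, c(14) → 25
combine a(15), g(23) → 38
combine 25, b(31) → 56
combine 38, 56 → 94
combine e(67), 94 → 161
The encoded length is the sum of every internal node's weight: 11 + 25 + 38 + 56 + 94 + 161 = 385 bits.

385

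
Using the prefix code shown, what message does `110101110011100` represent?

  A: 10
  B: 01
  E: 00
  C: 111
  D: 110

Read left to right; each codeword is recognised as soon as it completes (prefix code):
  110→D | 10→A | 111→C | 00→E | 111→C | 00→E
Decoded message: DACECE

DACECE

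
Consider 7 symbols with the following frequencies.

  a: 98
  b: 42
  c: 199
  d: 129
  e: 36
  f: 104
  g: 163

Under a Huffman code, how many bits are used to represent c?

Repeatedly merge the two smallest:
e(36) + b(42) → 78
78 + a(98) → 176
f(104) + d(129) → 233
g(163) + 176 → 339
c(199) + 233 → 432
339 + 432 → 771
c sits 2 levels below the root, so its codeword is 2 bits.

2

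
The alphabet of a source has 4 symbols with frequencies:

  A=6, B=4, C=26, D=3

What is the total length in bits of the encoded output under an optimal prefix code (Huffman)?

Greedily combine the two least-frequent nodes:
combine D(3), B(4) → 7
combine A(6), 7 → 13
combine 13, C(26) → 39
The encoded length is the sum of every internal node's weight: 7 + 13 + 39 = 59 bits.

59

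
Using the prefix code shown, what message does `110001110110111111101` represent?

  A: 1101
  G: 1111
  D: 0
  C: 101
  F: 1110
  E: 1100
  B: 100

EDFAGA

Read left to right; each codeword is recognised as soon as it completes (prefix code):
  1100→E | 0→D | 1110→F | 1101→A | 1111→G | 1101→A
Decoded message: EDFAGA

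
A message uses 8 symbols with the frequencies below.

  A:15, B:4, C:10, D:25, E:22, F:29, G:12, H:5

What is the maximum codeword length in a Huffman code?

5

Merge the two lowest-weight nodes at each step:
combine B(4), H(5) → 9
combine 9, C(10) → 19
combine G(12), A(15) → 27
combine 19, E(22) → 41
combine D(25), 27 → 52
combine F(29), 41 → 70
combine 52, 70 → 122
The first pair merged (B, H) ends up deepest, at depth 5.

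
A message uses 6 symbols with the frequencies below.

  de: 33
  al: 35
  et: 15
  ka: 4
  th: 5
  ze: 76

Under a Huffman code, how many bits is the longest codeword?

Merge the two lowest-weight nodes at each step:
ka(4) + th(5) → 9
9 + et(15) → 24
24 + de(33) → 57
al(35) + 57 → 92
ze(76) + 92 → 168
Maximum depth reached is 5.

5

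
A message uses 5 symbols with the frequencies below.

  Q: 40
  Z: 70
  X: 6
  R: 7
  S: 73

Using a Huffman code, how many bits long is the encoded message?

Build the Huffman tree bottom-up:
X(6) + R(7) → 13
13 + Q(40) → 53
53 + Z(70) → 123
S(73) + 123 → 196
Total encoded bits = sum of merged weights = 13 + 53 + 123 + 196 = 385.

385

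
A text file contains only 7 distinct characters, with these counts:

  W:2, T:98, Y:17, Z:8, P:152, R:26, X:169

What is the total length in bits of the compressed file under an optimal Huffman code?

1016

Merge the two smallest weights repeatedly:
combine W(2), Z(8) → 10
combine 10, Y(17) → 27
combine R(26), 27 → 53
combine 53, T(98) → 151
combine 151, P(152) → 303
combine X(169), 303 → 472
Each symbol's bit-cost is frequency × depth; summing gives 1016 bits (equivalently 10 + 27 + 53 + 151 + 303 + 472).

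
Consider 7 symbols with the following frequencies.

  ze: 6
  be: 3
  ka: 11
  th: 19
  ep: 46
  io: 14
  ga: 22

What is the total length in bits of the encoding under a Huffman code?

300

Build the Huffman tree bottom-up:
combine be(3), ze(6) → 9
combine 9, ka(11) → 20
combine io(14), th(19) → 33
combine 20, ga(22) → 42
combine 33, 42 → 75
combine ep(46), 75 → 121
Total encoded bits = sum of merged weights = 9 + 20 + 33 + 42 + 75 + 121 = 300.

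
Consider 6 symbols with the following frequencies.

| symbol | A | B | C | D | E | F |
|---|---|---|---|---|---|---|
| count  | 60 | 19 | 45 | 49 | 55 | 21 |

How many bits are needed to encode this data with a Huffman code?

Merge the two smallest weights repeatedly:
merge B(19) and F(21): 40
merge 40 and C(45): 85
merge D(49) and E(55): 104
merge A(60) and 85: 145
merge 104 and 145: 249
Total encoded bits = sum of merged weights = 40 + 85 + 104 + 145 + 249 = 623.

623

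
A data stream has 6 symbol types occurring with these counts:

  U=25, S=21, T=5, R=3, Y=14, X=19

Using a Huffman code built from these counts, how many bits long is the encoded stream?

204

Build the Huffman tree bottom-up:
R(3) + T(5) → 8
8 + Y(14) → 22
X(19) + S(21) → 40
22 + U(25) → 47
40 + 47 → 87
The encoded length is the sum of every internal node's weight: 8 + 22 + 40 + 47 + 87 = 204 bits.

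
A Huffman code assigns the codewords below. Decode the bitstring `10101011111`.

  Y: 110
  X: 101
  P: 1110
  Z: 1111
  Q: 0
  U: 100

Read left to right; each codeword is recognised as soon as it completes (prefix code):
  101→X | 0→Q | 101→X | 1111→Z
Decoded message: XQXZ

XQXZ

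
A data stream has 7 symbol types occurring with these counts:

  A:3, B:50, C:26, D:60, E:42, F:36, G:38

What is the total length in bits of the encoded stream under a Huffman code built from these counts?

684

Merge the two smallest weights repeatedly:
merge A(3) and C(26): 29
merge 29 and F(36): 65
merge G(38) and E(42): 80
merge B(50) and D(60): 110
merge 65 and 80: 145
merge 110 and 145: 255
The encoded length is the sum of every internal node's weight: 29 + 65 + 80 + 110 + 145 + 255 = 684 bits.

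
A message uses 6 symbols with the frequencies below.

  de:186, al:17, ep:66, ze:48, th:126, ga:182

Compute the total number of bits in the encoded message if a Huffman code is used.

Greedily combine the two least-frequent nodes:
al(17) + ze(48) → 65
65 + ep(66) → 131
th(126) + 131 → 257
ga(182) + de(186) → 368
257 + 368 → 625
Total encoded bits = sum of merged weights = 65 + 131 + 257 + 368 + 625 = 1446.

1446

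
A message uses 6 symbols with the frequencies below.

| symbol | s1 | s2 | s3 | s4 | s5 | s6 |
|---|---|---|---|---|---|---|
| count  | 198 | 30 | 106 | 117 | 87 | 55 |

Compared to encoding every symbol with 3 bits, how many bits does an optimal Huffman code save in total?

Fixed-length: 3 bits × 593 symbols = 1779 bits.
Huffman merges:
s2(30) + s6(55) → 85
85 + s5(87) → 172
s3(106) + s4(117) → 223
172 + s1(198) → 370
223 + 370 → 593
Huffman total = 85 + 172 + 223 + 370 + 593 = 1443 bits.
Saving = 1779 − 1443 = 336 bits.

336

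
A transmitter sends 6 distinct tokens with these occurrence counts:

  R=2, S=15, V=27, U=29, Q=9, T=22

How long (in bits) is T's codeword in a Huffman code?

Repeatedly merge the two smallest:
combine R(2), Q(9) → 11
combine 11, S(15) → 26
combine T(22), 26 → 48
combine V(27), U(29) → 56
combine 48, 56 → 104
The subtree containing T is merged 2 times, so code length = 2.

2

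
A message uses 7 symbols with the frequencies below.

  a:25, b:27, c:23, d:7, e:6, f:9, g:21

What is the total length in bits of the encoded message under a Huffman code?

314

Merge the two smallest weights repeatedly:
merge e(6) and d(7): 13
merge f(9) and 13: 22
merge g(21) and 22: 43
merge c(23) and a(25): 48
merge b(27) and 43: 70
merge 48 and 70: 118
The encoded length is the sum of every internal node's weight: 13 + 22 + 43 + 48 + 70 + 118 = 314 bits.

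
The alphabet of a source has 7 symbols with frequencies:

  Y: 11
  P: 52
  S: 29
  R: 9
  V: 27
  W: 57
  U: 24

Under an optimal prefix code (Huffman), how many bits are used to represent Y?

Build the tree from the bottom:
R(9) + Y(11) → 20
20 + U(24) → 44
V(27) + S(29) → 56
44 + P(52) → 96
56 + W(57) → 113
96 + 113 → 209
Y's leaf is at depth 4, giving a 4-bit codeword.

4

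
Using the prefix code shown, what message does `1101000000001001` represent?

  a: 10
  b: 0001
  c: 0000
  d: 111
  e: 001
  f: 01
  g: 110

Read left to right; each codeword is recognised as soon as it completes (prefix code):
  110→g | 10→a | 0000→c | 0001→b | 001→e
Decoded message: gacbe

gacbe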